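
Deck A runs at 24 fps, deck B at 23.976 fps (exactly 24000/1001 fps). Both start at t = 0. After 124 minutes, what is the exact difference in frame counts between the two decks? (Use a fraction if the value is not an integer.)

124 min = 7440 s.
A emits 24 × 7440 = 178560 frames; B emits 24000/1001 × 7440 = 178560000/1001.
Difference = 178560/1001 frames (≈ 178.3816); B is behind A.

178560/1001 frames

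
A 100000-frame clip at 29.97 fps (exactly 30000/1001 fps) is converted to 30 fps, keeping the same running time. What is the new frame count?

Target frames = source frames × (target rate / source rate) = 100000 × (30)/(30000/1001) = 100000 × 1001/1000 = 100100.

100100 frames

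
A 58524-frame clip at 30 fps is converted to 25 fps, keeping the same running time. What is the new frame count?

48770 frames

Target frames = source frames × (target rate / source rate) = 58524 × (25)/(30) = 58524 × 5/6 = 48770.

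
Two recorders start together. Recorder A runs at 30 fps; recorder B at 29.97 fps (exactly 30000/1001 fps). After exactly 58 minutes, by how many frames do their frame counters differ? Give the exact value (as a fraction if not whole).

104400/1001 frames

58 min = 3480 s.
A emits 30 × 3480 = 104400 frames; B emits 30000/1001 × 3480 = 104400000/1001.
Difference = 104400/1001 frames (≈ 104.2957); B is behind A.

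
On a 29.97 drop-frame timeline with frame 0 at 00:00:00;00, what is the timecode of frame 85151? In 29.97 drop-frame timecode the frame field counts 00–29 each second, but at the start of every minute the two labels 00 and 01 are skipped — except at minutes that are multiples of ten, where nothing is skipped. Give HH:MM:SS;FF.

Each 10-minute DF block holds 10 × 60 × 30 − 9 × 2 = 17982 frames. 85151 ÷ 17982 → 4 full blocks, remainder 13223.
Within the partial block the first minute is 1800 frames and each further minute 1798, so 7 further minute boundaries passed. Total skipped labels = 18 × 4 + 2 × 7 = 86.
Non-drop label index = 85151 + 86 = 85237; at 30 labels/s that is 00:47:21:07, i.e. DF 00:47:21;07.

00:47:21;07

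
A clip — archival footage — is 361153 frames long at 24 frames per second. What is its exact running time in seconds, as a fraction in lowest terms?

361153/24 seconds

Running time = 361153 ÷ (24) = 361153 × 1/24 = 361153/24 s.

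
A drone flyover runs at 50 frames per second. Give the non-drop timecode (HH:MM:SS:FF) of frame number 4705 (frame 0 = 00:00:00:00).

4705 ÷ 50 = 94 full seconds, remainder 5 frames.
94 s = 0 h 1 min 34 s.
Timecode: 00:01:34:05.

00:01:34:05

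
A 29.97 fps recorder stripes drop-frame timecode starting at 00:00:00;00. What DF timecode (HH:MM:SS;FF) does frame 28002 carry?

00:15:34;10

Ten DF minutes hold 17982 frames, so frame 28002 lies in block 1 (frames 17982–35963) with 10020 frames into that block.
The block's first minute is 1800 frames and the rest 1798 each; 10020 frames reaches minute 5, so 1 × 18 + 5 × 2 = 28 labels have been skipped so far.
Adding those back, label number 28002 + 28 = 28030 at 30 labels/s is 934 s + 10 f = 0 h 15 min 34 s frame 10, i.e. 00:15:34;10.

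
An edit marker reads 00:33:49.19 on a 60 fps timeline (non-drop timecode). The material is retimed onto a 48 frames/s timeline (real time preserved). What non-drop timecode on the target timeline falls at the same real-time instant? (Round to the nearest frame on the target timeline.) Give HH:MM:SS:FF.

Source frame index: (0×3600 + 33×60 + 49) × 60 + 19 = 121759.
Real time: 121759 / (60) = 121759/60 s.
Target frame: (121759/60) × (48) = 487036/5 ≈ 97407.200 → 97407.
At 48 labels/s: frame 97407 → 00:33:49:15.

00:33:49:15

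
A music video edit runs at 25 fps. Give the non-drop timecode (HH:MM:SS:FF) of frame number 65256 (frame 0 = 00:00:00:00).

65256 ÷ 25 = 2610 full seconds, remainder 6 frames.
2610 s = 0 h 43 min 30 s.
Timecode: 00:43:30:06.

00:43:30:06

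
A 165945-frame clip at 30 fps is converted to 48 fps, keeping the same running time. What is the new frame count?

Target frames = source frames × (target rate / source rate) = 165945 × (48)/(30) = 165945 × 8/5 = 265512.

265512 frames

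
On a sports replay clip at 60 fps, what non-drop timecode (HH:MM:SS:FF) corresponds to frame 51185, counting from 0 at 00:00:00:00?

51185 ÷ 60 = 853 full seconds, remainder 5 frames.
853 s = 0 h 14 min 13 s.
Timecode: 00:14:13:05.

00:14:13:05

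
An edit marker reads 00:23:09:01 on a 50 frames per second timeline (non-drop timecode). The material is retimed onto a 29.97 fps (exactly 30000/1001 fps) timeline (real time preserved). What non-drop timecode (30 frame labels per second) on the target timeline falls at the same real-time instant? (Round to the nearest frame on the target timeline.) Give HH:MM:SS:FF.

00:23:07:19

Source frame index: (0×3600 + 23×60 + 9) × 50 + 1 = 69451.
Real time: 69451 / (50) = 69451/50 s.
Target frame: (69451/50) × (30000/1001) = 41670600/1001 ≈ 41628.971 → 41629.
At 30 labels/s: frame 41629 → 00:23:07:19.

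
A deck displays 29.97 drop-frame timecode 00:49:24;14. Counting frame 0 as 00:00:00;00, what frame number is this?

88844

As if non-drop at 30 labels/s: (0 × 3600 + 49 × 60 + 24) × 30 + 14 = 88934.
Minute boundaries passed: 49; those not divisible by 10: 49 − 4 = 45; dropped labels = 2 × 45 = 90.
Actual frame index = 88934 − 90 = 88844.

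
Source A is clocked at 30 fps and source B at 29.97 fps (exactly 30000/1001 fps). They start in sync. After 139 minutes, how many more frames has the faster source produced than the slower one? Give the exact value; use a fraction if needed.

250200/1001 frames

139 min = 8340 s.
A emits 30 × 8340 = 250200 frames; B emits 30000/1001 × 8340 = 250200000/1001.
Difference = 250200/1001 frames (≈ 249.9500); B is behind A.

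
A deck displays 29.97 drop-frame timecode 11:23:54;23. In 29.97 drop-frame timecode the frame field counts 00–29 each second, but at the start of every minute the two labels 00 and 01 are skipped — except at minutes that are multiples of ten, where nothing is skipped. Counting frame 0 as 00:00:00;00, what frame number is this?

1229813

Complete 10-minute blocks: 68, each 17982 frames → 1222776.
Remaining 3 whole minutes in the current block: 1800 + 2 × 1798 = 5396 frames.
Within the current minute: 54 × 30 + 23 − 2 = 1641 (labels ;00/;01 skipped at this minute). Total = 1222776 + 5396 + 1641 = 1229813.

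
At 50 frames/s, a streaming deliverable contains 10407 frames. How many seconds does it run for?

208.14 seconds

Running time = 10407 / (50) = 208.14 s.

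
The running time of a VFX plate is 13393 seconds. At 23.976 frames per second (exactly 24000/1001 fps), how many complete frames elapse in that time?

Frames = 13393 × 24000/1001 = 321432000/1001 ≈ 321110.8891.
Complete frames: 321110.

321110 frames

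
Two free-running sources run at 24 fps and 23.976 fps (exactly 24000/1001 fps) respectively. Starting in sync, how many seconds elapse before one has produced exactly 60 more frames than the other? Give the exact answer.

2502.5 seconds

The gap grows by |24000/1001 − 24| = 24/1001 frames per second.
Time for a 60-frame gap: 60 ÷ (24/1001) = 2502.5 s.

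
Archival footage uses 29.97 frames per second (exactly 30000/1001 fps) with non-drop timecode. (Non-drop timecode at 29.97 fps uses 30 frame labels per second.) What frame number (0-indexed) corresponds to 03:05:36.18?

frame 334098

Total seconds to the label: (3 × 3600 + 5 × 60 + 36) = 11136.
Frame index = 11136 × 30 + 18 = 334098.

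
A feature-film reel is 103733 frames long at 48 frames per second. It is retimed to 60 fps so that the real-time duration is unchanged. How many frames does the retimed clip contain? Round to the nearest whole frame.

Frames at target rate = 103733 × (60) / (48) = 518665/4 ≈ 129666.250.
Nearest whole frame: 129666.

129666 frames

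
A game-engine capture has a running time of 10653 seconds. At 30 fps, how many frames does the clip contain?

Frames = 10653 × 30 = 319590.

319590 frames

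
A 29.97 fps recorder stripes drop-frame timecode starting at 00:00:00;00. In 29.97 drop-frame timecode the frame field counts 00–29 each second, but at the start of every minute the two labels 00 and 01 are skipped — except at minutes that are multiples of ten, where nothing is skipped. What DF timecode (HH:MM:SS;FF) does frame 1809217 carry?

16:46:07;19

Each 10-minute DF block holds 10 × 60 × 30 − 9 × 2 = 17982 frames. 1809217 ÷ 17982 → 100 full blocks, remainder 11017.
Within the partial block the first minute is 1800 frames and each further minute 1798, so 6 further minute boundaries passed. Total skipped labels = 18 × 100 + 2 × 6 = 1812.
Non-drop label index = 1809217 + 1812 = 1811029; at 30 labels/s that is 16:46:07:19, i.e. DF 16:46:07;19.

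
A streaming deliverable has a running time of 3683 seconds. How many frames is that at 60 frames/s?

Frames = 3683 × 60 = 220980.

220980 frames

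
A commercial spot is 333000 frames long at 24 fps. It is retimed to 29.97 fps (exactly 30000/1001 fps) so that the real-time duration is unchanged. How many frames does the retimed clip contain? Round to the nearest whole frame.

Frames at target rate = 333000 × (30000/1001) / (24) = 416250000/1001 ≈ 415834.166.
Nearest whole frame: 415834.

415834 frames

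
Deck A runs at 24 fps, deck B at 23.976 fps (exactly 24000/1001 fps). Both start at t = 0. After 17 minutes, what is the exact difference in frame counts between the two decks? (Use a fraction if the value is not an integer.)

24480/1001 frames

17 min = 1020 s.
A emits 24 × 1020 = 24480 frames; B emits 24000/1001 × 1020 = 24480000/1001.
Difference = 24480/1001 frames (≈ 24.4555); B is behind A.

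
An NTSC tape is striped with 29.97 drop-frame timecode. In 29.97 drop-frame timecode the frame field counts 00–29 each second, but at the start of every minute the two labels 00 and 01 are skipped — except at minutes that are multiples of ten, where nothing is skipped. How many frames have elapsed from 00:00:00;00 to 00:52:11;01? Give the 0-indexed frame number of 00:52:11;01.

93837

Complete 10-minute blocks: 5, each 17982 frames → 89910.
Remaining 2 whole minutes in the current block: 1800 + 1 × 1798 = 3598 frames.
Within the current minute: 11 × 30 + 1 − 2 = 329 (labels ;00/;01 skipped at this minute). Total = 89910 + 3598 + 329 = 93837.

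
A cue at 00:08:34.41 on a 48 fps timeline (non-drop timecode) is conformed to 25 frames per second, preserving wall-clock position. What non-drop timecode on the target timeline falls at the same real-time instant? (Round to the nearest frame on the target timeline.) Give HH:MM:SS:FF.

00:08:34:21

Source frame index: (0×3600 + 8×60 + 34) × 48 + 41 = 24713.
Real time: 24713 / (48) = 24713/48 s.
Target frame: (24713/48) × (25) = 617825/48 ≈ 12871.354 → 12871.
At 25 labels/s: frame 12871 → 00:08:34:21.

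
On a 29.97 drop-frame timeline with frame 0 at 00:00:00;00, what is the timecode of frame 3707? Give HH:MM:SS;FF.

Each 10-minute DF block holds 10 × 60 × 30 − 9 × 2 = 17982 frames. 3707 ÷ 17982 → 0 full blocks, remainder 3707.
Within the partial block the first minute is 1800 frames and each further minute 1798, so 2 further minute boundaries passed. Total skipped labels = 18 × 0 + 2 × 2 = 4.
Non-drop label index = 3707 + 4 = 3711; at 30 labels/s that is 00:02:03:21, i.e. DF 00:02:03;21.

00:02:03;21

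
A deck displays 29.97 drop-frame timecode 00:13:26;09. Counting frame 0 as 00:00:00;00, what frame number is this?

Complete 10-minute blocks: 1, each 17982 frames → 17982.
Remaining 3 whole minutes in the current block: 1800 + 2 × 1798 = 5396 frames.
Within the current minute: 26 × 30 + 9 − 2 = 787 (labels ;00/;01 skipped at this minute). Total = 17982 + 5396 + 787 = 24165.

24165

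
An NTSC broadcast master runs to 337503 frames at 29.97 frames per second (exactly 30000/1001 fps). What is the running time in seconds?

11261.3501 seconds

Running time = 337503 / (30000/1001) = 11261.3501 s.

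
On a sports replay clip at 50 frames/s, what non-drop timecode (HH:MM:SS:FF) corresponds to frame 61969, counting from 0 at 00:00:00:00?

00:20:39:19

61969 ÷ 50 = 1239 full seconds, remainder 19 frames.
1239 s = 0 h 20 min 39 s.
Timecode: 00:20:39:19.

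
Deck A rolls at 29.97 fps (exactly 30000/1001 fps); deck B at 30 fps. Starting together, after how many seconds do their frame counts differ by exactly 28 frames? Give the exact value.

14014/15 seconds

The gap grows by |30 − 30000/1001| = 30/1001 frames per second.
Time for a 28-frame gap: 28 ÷ (30/1001) = 14014/15 s.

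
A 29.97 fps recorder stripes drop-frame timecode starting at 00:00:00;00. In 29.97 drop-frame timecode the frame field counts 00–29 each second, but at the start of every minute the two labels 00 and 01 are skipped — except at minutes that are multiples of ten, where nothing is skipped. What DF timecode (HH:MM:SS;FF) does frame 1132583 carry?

Ten DF minutes hold 17982 frames, so frame 1132583 lies in block 62 (frames 1114884–1132865) with 17699 frames into that block.
The block's first minute is 1800 frames and the rest 1798 each; 17699 frames reaches minute 9, so 62 × 18 + 9 × 2 = 1134 labels have been skipped so far.
Adding those back, label number 1132583 + 1134 = 1133717 at 30 labels/s is 37790 s + 17 f = 10 h 29 min 50 s frame 17, i.e. 10:29:50;17.

10:29:50;17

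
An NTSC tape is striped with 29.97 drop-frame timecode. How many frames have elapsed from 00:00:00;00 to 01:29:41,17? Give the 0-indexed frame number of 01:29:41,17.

Complete 10-minute blocks: 8, each 17982 frames → 143856.
Remaining 9 whole minutes in the current block: 1800 + 8 × 1798 = 16184 frames.
Within the current minute: 41 × 30 + 17 − 2 = 1245 (labels ;00/;01 skipped at this minute). Total = 143856 + 16184 + 1245 = 161285.

161285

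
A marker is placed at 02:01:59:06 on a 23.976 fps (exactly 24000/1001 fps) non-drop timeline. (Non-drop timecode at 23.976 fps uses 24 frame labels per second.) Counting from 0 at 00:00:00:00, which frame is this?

frame 175662

Total seconds to the label: (2 × 3600 + 1 × 60 + 59) = 7319.
Frame index = 7319 × 24 + 6 = 175662.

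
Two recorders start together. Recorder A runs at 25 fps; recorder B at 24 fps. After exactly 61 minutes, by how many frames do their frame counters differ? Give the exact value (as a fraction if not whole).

3660 frames

61 min = 3660 s.
A emits 25 × 3660 = 91500 frames; B emits 24 × 3660 = 87840.
Difference = 3660 frames; B is behind A.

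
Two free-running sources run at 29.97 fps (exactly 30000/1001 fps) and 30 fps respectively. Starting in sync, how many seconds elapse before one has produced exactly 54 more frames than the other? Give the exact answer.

1801.8 seconds

The gap grows by |30 − 30000/1001| = 30/1001 frames per second.
Time for a 54-frame gap: 54 ÷ (30/1001) = 1801.8 s.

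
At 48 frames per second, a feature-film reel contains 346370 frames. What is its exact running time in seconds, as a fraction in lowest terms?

173185/24 seconds

Running time = 346370 ÷ (48) = 346370 × 1/48 = 173185/24 s.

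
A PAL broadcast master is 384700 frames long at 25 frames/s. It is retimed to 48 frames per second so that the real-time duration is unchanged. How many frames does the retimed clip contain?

Frames at target rate = 384700 × (48) / (25) = 738624.

738624 frames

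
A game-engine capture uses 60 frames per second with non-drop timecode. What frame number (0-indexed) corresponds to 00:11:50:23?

42623

Total seconds to the label: (0 × 3600 + 11 × 60 + 50) = 710.
Frame index = 710 × 60 + 23 = 42623.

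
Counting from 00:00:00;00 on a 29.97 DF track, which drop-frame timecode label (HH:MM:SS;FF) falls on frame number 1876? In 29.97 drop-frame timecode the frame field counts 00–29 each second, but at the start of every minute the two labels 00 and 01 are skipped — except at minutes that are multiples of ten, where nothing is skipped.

Each 10-minute DF block holds 10 × 60 × 30 − 9 × 2 = 17982 frames. 1876 ÷ 17982 → 0 full blocks, remainder 1876.
Within the partial block the first minute is 1800 frames and each further minute 1798, so 1 further minute boundary passed. Total skipped labels = 18 × 0 + 2 × 1 = 2.
Non-drop label index = 1876 + 2 = 1878; at 30 labels/s that is 00:01:02:18, i.e. DF 00:01:02;18.

00:01:02;18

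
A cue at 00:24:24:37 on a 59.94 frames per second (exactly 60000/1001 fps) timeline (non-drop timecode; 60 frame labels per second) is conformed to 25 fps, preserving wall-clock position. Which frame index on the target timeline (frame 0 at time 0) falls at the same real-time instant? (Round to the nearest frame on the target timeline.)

Source frame index: (0×3600 + 24×60 + 24) × 60 + 37 = 87877.
Real time: 87877 / (60000/1001) = 87964877/60000 s.
Target frame: (87964877/60000) × (25) = 87964877/2400 ≈ 36652.032 → 36652.

frame 36652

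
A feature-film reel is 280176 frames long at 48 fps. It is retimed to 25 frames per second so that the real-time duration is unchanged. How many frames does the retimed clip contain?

Target frames = source frames × (target rate / source rate) = 280176 × (25)/(48) = 280176 × 25/48 = 145925.

145925 frames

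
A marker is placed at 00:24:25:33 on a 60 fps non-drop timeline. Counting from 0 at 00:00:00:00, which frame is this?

Total seconds to the label: (0 × 3600 + 24 × 60 + 25) = 1465.
Frame index = 1465 × 60 + 33 = 87933.

frame 87933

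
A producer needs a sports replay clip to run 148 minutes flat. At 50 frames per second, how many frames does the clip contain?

148 min = 8880 s.
Frames = 8880 × 50 = 444000.

444000 frames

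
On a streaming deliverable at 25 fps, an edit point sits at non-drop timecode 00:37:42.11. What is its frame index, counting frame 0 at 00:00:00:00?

Total seconds to the label: (0 × 3600 + 37 × 60 + 42) = 2262.
Frame index = 2262 × 25 + 11 = 56561.

56561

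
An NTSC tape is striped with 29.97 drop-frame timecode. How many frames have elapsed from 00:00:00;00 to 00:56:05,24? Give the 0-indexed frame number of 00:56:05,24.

100872

As if non-drop at 30 labels/s: (0 × 3600 + 56 × 60 + 5) × 30 + 24 = 100974.
Minute boundaries passed: 56; those not divisible by 10: 56 − 5 = 51; dropped labels = 2 × 51 = 102.
Actual frame index = 100974 − 102 = 100872.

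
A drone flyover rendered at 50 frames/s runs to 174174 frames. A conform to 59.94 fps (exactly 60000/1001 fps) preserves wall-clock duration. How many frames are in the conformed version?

Target frames = source frames × (target rate / source rate) = 174174 × (60000/1001)/(50) = 174174 × 1200/1001 = 208800.

208800 frames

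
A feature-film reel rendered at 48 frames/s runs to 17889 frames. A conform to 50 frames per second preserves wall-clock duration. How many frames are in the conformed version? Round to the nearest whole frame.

Frames at target rate = 17889 × (50) / (48) = 149075/8 ≈ 18634.375.
Nearest whole frame: 18634.

18634 frames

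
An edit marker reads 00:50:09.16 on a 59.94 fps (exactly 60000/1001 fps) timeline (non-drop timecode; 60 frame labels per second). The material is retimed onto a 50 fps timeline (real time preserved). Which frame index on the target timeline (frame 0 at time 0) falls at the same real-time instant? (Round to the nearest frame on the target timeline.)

frame 150614

Source frame index: (0×3600 + 50×60 + 9) × 60 + 16 = 180556.
Real time: 180556 / (60000/1001) = 45184139/15000 s.
Target frame: (45184139/15000) × (50) = 45184139/300 ≈ 150613.797 → 150614.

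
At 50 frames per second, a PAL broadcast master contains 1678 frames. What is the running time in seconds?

33.56 seconds

Running time = 1678 / (50) = 33.56 s.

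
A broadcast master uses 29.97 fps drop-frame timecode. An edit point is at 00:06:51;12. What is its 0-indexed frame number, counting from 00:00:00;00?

12330

Complete 10-minute blocks: 0, each 17982 frames → 0.
Remaining 6 whole minutes in the current block: 1800 + 5 × 1798 = 10790 frames.
Within the current minute: 51 × 30 + 12 − 2 = 1540 (labels ;00/;01 skipped at this minute). Total = 0 + 10790 + 1540 = 12330.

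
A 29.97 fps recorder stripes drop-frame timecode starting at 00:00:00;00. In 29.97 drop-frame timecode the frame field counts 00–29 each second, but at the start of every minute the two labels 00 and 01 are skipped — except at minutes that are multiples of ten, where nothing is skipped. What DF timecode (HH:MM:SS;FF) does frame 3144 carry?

00:01:44;26

Each 10-minute DF block holds 10 × 60 × 30 − 9 × 2 = 17982 frames. 3144 ÷ 17982 → 0 full blocks, remainder 3144.
Within the partial block the first minute is 1800 frames and each further minute 1798, so 1 further minute boundary passed. Total skipped labels = 18 × 0 + 2 × 1 = 2.
Non-drop label index = 3144 + 2 = 3146; at 30 labels/s that is 00:01:44:26, i.e. DF 00:01:44;26.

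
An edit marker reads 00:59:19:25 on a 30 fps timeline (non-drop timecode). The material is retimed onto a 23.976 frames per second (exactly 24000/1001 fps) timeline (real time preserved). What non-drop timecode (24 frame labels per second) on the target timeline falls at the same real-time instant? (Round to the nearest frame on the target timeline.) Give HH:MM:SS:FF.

Source frame index: (0×3600 + 59×60 + 19) × 30 + 25 = 106795.
Real time: 106795 / (30) = 21359/6 s.
Target frame: (21359/6) × (24000/1001) = 6572000/77 ≈ 85350.649 → 85351.
At 24 labels/s: frame 85351 → 00:59:16:07.

00:59:16:07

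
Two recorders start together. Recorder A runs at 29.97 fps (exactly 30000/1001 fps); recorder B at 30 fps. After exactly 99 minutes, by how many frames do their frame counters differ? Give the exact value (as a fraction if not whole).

99 min = 5940 s.
A emits 30000/1001 × 5940 = 16200000/91 frames; B emits 30 × 5940 = 178200.
Difference = 16200/91 frames (≈ 178.0220); B is ahead of A.

16200/91 frames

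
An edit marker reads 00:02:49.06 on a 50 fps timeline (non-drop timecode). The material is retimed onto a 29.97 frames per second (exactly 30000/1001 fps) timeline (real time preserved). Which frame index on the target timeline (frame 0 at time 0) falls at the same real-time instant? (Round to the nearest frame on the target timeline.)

frame 5069

Source frame index: (0×3600 + 2×60 + 49) × 50 + 6 = 8456.
Real time: 8456 / (50) = 4228/25 s.
Target frame: (4228/25) × (30000/1001) = 724800/143 ≈ 5068.531 → 5069.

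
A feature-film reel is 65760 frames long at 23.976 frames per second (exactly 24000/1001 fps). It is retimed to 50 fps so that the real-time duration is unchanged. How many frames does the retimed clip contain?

137137 frames

Target frames = source frames × (target rate / source rate) = 65760 × (50)/(24000/1001) = 65760 × 1001/480 = 137137.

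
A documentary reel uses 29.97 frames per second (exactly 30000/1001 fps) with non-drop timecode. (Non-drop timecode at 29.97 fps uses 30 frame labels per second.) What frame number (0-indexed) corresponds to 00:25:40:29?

46229

Total seconds to the label: (0 × 3600 + 25 × 60 + 40) = 1540.
Frame index = 1540 × 30 + 29 = 46229.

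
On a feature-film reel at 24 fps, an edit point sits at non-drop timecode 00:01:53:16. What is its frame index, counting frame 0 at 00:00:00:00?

frame 2728

Total seconds to the label: (0 × 3600 + 1 × 60 + 53) = 113.
Frame index = 113 × 24 + 16 = 2728.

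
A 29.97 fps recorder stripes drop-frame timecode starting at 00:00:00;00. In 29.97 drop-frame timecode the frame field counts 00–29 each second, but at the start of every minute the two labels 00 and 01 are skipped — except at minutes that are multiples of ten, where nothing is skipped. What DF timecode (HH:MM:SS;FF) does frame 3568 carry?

00:01:59;00

Ten DF minutes hold 17982 frames, so frame 3568 lies in block 0 (frames 0–17981) with 3568 frames into that block.
The block's first minute is 1800 frames and the rest 1798 each; 3568 frames reaches minute 1, so 0 × 18 + 1 × 2 = 2 labels have been skipped so far.
Adding those back, label number 3568 + 2 = 3570 at 30 labels/s is 119 s + 0 f = 0 h 1 min 59 s frame 0, i.e. 00:01:59;00.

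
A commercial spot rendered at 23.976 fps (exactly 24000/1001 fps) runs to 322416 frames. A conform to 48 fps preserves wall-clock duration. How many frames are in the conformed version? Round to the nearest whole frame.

645477 frames

Frames at target rate = 322416 × (48) / (24000/1001) = 80684604/125 ≈ 645476.832.
Nearest whole frame: 645477.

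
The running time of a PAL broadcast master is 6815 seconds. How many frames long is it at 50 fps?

340750 frames

Frames = 6815 × 50 = 340750.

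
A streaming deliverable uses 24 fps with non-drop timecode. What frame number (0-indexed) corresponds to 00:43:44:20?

Total seconds to the label: (0 × 3600 + 43 × 60 + 44) = 2624.
Frame index = 2624 × 24 + 20 = 62996.

frame 62996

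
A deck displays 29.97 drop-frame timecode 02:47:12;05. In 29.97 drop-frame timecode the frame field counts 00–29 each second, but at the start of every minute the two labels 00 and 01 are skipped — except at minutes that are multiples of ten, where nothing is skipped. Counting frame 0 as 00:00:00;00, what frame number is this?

Complete 10-minute blocks: 16, each 17982 frames → 287712.
Remaining 7 whole minutes in the current block: 1800 + 6 × 1798 = 12588 frames.
Within the current minute: 12 × 30 + 5 − 2 = 363 (labels ;00/;01 skipped at this minute). Total = 287712 + 12588 + 363 = 300663.

300663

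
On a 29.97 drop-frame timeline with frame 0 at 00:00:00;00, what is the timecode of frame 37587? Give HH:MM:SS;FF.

00:20:54;03

Ten DF minutes hold 17982 frames, so frame 37587 lies in block 2 (frames 35964–53945) with 1623 frames into that block.
The block's first minute is 1800 frames and the rest 1798 each; 1623 frames reaches minute 0, so 2 × 18 + 0 × 2 = 36 labels have been skipped so far.
Adding those back, label number 37587 + 36 = 37623 at 30 labels/s is 1254 s + 3 f = 0 h 20 min 54 s frame 3, i.e. 00:20:54;03.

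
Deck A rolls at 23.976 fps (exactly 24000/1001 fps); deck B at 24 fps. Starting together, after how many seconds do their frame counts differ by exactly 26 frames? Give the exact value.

13013/12 seconds

The gap grows by |24 − 24000/1001| = 24/1001 frames per second.
Time for a 26-frame gap: 26 ÷ (24/1001) = 13013/12 s.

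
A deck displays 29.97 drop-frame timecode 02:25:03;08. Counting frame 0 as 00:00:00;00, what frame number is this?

Complete 10-minute blocks: 14, each 17982 frames → 251748.
Remaining 5 whole minutes in the current block: 1800 + 4 × 1798 = 8992 frames.
Within the current minute: 3 × 30 + 8 − 2 = 96 (labels ;00/;01 skipped at this minute). Total = 251748 + 8992 + 96 = 260836.

260836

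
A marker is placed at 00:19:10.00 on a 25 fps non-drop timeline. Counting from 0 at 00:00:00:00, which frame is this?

Total seconds to the label: (0 × 3600 + 19 × 60 + 10) = 1150.
Frame index = 1150 × 25 + 0 = 28750.

28750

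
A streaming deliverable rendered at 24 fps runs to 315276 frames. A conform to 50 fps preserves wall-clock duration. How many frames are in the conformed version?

656825 frames

Target frames = source frames × (target rate / source rate) = 315276 × (50)/(24) = 315276 × 25/12 = 656825.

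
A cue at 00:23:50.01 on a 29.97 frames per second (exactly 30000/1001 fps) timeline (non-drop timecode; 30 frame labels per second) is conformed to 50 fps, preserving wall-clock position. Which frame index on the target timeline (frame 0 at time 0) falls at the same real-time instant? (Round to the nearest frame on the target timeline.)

Source frame index: (0×3600 + 23×60 + 50) × 30 + 1 = 42901.
Real time: 42901 / (30000/1001) = 42943901/30000 s.
Target frame: (42943901/30000) × (50) = 42943901/600 ≈ 71573.168 → 71573.

frame 71573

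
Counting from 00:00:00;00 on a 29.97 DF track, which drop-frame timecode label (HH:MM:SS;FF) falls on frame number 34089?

Each 10-minute DF block holds 10 × 60 × 30 − 9 × 2 = 17982 frames. 34089 ÷ 17982 → 1 full block, remainder 16107.
Within the partial block the first minute is 1800 frames and each further minute 1798, so 8 further minute boundaries passed. Total skipped labels = 18 × 1 + 2 × 8 = 34.
Non-drop label index = 34089 + 34 = 34123; at 30 labels/s that is 00:18:57:13, i.e. DF 00:18:57;13.

00:18:57;13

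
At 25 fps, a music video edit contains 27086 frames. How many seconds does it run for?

Running time = 27086 / (25) = 1083.44 s.

1083.44 seconds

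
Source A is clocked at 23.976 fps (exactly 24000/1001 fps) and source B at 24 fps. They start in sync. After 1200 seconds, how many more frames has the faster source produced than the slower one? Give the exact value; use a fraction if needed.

A emits 24000/1001 × 1200 = 28800000/1001 frames; B emits 24 × 1200 = 28800.
Difference = 28800/1001 frames (≈ 28.7712); B is ahead of A.

28800/1001 frames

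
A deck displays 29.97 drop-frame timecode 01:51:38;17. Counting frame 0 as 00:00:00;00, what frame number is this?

200757

As if non-drop at 30 labels/s: (1 × 3600 + 51 × 60 + 38) × 30 + 17 = 200957.
Minute boundaries passed: 111; those not divisible by 10: 111 − 11 = 100; dropped labels = 2 × 100 = 200.
Actual frame index = 200957 − 200 = 200757.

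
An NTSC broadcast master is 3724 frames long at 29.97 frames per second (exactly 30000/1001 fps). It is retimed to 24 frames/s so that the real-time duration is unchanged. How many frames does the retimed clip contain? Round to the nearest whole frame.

2982 frames

Frames at target rate = 3724 × (24) / (30000/1001) = 1863862/625 ≈ 2982.179.
Nearest whole frame: 2982.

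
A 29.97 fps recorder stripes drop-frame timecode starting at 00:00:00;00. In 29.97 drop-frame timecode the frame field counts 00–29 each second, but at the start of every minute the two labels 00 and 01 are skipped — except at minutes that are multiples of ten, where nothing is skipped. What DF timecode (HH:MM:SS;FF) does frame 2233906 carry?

Each 10-minute DF block holds 10 × 60 × 30 − 9 × 2 = 17982 frames. 2233906 ÷ 17982 → 124 full blocks, remainder 4138.
Within the partial block the first minute is 1800 frames and each further minute 1798, so 2 further minute boundaries passed. Total skipped labels = 18 × 124 + 2 × 2 = 2236.
Non-drop label index = 2233906 + 2236 = 2236142; at 30 labels/s that is 20:42:18:02, i.e. DF 20:42:18;02.

20:42:18;02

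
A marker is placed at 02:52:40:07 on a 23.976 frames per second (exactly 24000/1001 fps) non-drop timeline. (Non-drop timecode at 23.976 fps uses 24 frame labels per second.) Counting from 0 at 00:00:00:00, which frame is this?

Total seconds to the label: (2 × 3600 + 52 × 60 + 40) = 10360.
Frame index = 10360 × 24 + 7 = 248647.

frame 248647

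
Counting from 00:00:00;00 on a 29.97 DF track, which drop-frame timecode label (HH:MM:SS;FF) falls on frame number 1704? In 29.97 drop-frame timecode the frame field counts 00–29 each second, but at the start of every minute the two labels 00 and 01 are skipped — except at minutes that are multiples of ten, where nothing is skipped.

Each 10-minute DF block holds 10 × 60 × 30 − 9 × 2 = 17982 frames. 1704 ÷ 17982 → 0 full blocks, remainder 1704.
Within the partial block the first minute is 1800 frames and each further minute 1798, so 0 further minute boundaries passed. Total skipped labels = 18 × 0 + 2 × 0 = 0.
Non-drop label index = 1704 + 0 = 1704; at 30 labels/s that is 00:00:56:24, i.e. DF 00:00:56;24.

00:00:56;24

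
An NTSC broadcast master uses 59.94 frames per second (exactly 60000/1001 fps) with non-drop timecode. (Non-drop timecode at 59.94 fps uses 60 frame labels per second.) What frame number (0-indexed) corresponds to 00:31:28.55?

Total seconds to the label: (0 × 3600 + 31 × 60 + 28) = 1888.
Frame index = 1888 × 60 + 55 = 113335.

frame 113335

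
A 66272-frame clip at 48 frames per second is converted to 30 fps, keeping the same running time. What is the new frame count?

Target frames = source frames × (target rate / source rate) = 66272 × (30)/(48) = 66272 × 5/8 = 41420.

41420 frames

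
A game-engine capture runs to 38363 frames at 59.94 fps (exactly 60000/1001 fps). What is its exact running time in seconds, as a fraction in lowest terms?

Running time = 38363 ÷ (60000/1001) = 38363 × 1001/60000 = 38401363/60000 s.

38401363/60000 seconds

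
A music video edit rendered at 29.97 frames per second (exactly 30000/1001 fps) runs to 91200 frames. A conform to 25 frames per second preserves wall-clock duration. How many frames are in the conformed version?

Target frames = source frames × (target rate / source rate) = 91200 × (25)/(30000/1001) = 91200 × 1001/1200 = 76076.

76076 frames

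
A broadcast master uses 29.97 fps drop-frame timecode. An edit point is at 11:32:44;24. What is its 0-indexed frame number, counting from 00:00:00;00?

1245698

As if non-drop at 30 labels/s: (11 × 3600 + 32 × 60 + 44) × 30 + 24 = 1246944.
Minute boundaries passed: 692; those not divisible by 10: 692 − 69 = 623; dropped labels = 2 × 623 = 1246.
Actual frame index = 1246944 − 1246 = 1245698.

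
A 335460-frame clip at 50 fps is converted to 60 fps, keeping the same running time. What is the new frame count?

Target frames = source frames × (target rate / source rate) = 335460 × (60)/(50) = 335460 × 6/5 = 402552.

402552 frames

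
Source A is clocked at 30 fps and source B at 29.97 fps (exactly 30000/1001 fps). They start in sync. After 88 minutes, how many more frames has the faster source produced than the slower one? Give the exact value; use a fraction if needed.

14400/91 frames

88 min = 5280 s.
A emits 30 × 5280 = 158400 frames; B emits 30000/1001 × 5280 = 14400000/91.
Difference = 14400/91 frames (≈ 158.2418); B is behind A.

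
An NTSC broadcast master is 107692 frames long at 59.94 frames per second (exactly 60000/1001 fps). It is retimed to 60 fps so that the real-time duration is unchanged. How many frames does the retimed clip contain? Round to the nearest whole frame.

Frames at target rate = 107692 × (60) / (60000/1001) = 26949923/250 ≈ 107799.692.
Nearest whole frame: 107800.

107800 frames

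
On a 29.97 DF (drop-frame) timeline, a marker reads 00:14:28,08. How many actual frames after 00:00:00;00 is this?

Complete 10-minute blocks: 1, each 17982 frames → 17982.
Remaining 4 whole minutes in the current block: 1800 + 3 × 1798 = 7194 frames.
Within the current minute: 28 × 30 + 8 − 2 = 846 (labels ;00/;01 skipped at this minute). Total = 17982 + 7194 + 846 = 26022.

26022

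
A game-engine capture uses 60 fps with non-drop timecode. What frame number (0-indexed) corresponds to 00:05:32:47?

19967

Total seconds to the label: (0 × 3600 + 5 × 60 + 32) = 332.
Frame index = 332 × 60 + 47 = 19967.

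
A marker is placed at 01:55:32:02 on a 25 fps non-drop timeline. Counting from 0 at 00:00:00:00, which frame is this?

Total seconds to the label: (1 × 3600 + 55 × 60 + 32) = 6932.
Frame index = 6932 × 25 + 2 = 173302.

173302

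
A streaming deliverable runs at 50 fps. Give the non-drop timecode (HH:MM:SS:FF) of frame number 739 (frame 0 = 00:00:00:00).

00:00:14:39

739 ÷ 50 = 14 full seconds, remainder 39 frames.
14 s = 0 h 0 min 14 s.
Timecode: 00:00:14:39.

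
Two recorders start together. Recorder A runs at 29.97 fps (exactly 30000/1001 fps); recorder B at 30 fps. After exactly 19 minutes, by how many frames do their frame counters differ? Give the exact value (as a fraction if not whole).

19 min = 1140 s.
A emits 30000/1001 × 1140 = 34200000/1001 frames; B emits 30 × 1140 = 34200.
Difference = 34200/1001 frames (≈ 34.1658); B is ahead of A.

34200/1001 frames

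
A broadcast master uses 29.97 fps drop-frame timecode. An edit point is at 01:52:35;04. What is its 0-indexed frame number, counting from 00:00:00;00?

202452

As if non-drop at 30 labels/s: (1 × 3600 + 52 × 60 + 35) × 30 + 4 = 202654.
Minute boundaries passed: 112; those not divisible by 10: 112 − 11 = 101; dropped labels = 2 × 101 = 202.
Actual frame index = 202654 − 202 = 202452.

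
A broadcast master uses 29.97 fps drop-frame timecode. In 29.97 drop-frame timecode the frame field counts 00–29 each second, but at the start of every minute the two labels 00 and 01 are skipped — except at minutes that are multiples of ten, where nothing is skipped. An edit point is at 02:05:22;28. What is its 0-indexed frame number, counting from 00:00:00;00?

As if non-drop at 30 labels/s: (2 × 3600 + 5 × 60 + 22) × 30 + 28 = 225688.
Minute boundaries passed: 125; those not divisible by 10: 125 − 12 = 113; dropped labels = 2 × 113 = 226.
Actual frame index = 225688 − 226 = 225462.

225462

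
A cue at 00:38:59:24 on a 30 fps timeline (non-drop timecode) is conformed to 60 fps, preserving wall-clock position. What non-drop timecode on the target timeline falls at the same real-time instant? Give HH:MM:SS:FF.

Source frame index: (0×3600 + 38×60 + 59) × 30 + 24 = 70194.
Real time: 70194 / (30) = 11699/5 s.
Target frame: (11699/5) × (60) = 140388.
At 60 labels/s: frame 140388 → 00:38:59:48.

00:38:59:48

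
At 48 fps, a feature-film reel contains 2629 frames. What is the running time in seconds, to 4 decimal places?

Running time = 2629 × 1/48 = 2629/48 s ≈ 54.7708 s.

54.7708 seconds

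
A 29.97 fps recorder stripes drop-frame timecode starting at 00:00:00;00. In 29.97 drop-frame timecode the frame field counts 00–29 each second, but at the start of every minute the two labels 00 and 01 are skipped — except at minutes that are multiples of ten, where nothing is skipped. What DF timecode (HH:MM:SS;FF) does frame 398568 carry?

Each 10-minute DF block holds 10 × 60 × 30 − 9 × 2 = 17982 frames. 398568 ÷ 17982 → 22 full blocks, remainder 2964.
Within the partial block the first minute is 1800 frames and each further minute 1798, so 1 further minute boundary passed. Total skipped labels = 18 × 22 + 2 × 1 = 398.
Non-drop label index = 398568 + 398 = 398966; at 30 labels/s that is 03:41:38:26, i.e. DF 03:41:38;26.

03:41:38;26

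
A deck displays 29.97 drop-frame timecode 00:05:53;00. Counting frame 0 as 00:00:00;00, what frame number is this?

10580

As if non-drop at 30 labels/s: (0 × 3600 + 5 × 60 + 53) × 30 + 0 = 10590.
Minute boundaries passed: 5; those not divisible by 10: 5 − 0 = 5; dropped labels = 2 × 5 = 10.
Actual frame index = 10590 − 10 = 10580.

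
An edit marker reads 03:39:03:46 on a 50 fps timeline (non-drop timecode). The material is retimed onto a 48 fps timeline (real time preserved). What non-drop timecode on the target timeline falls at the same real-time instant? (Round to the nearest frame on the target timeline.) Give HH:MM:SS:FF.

Source frame index: (3×3600 + 39×60 + 3) × 50 + 46 = 657196.
Real time: 657196 / (50) = 328598/25 s.
Target frame: (328598/25) × (48) = 15772704/25 ≈ 630908.160 → 630908.
At 48 labels/s: frame 630908 → 03:39:03:44.

03:39:03:44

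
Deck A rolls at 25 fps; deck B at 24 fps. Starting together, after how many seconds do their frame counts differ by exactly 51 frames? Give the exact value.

51 seconds

The gap grows by |24 − 25| = 1 frame per second.
Time for a 51-frame gap: 51 ÷ (1) = 51 s.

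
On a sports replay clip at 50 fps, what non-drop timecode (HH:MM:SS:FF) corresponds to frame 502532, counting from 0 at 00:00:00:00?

02:47:30:32

502532 ÷ 50 = 10050 full seconds, remainder 32 frames.
10050 s = 2 h 47 min 30 s.
Timecode: 02:47:30:32.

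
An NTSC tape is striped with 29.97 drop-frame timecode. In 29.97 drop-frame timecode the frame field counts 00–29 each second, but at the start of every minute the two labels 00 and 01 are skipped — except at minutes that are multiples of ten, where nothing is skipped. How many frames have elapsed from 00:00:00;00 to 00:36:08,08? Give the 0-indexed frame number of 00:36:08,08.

64982

As if non-drop at 30 labels/s: (0 × 3600 + 36 × 60 + 8) × 30 + 8 = 65048.
Minute boundaries passed: 36; those not divisible by 10: 36 − 3 = 33; dropped labels = 2 × 33 = 66.
Actual frame index = 65048 − 66 = 64982.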